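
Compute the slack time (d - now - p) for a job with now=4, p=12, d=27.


Slack = due - current_time - processing
= 27 - 4 - 12
= 11


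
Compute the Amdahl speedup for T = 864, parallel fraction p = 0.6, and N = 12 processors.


Amdahl's law: T_p = T × ((1-p) + p/N)
= 864 × ((1-0.6) + 0.6/12)
= 864 × (0.40 + 0.0500)
= 864 × 0.4500
= 388.80
Speedup = 864/388.80
= 2.22×


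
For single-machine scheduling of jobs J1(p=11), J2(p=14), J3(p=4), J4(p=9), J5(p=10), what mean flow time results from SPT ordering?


SPT order: J3 → J4 → J5 → J1 → J2
Completion times:
  J3: C=4
  J4: C=13
  J5: C=23
  J1: C=34
  J2: C=48
Sum = 122, n = 5
Mean flow = 122/5
= 24.40


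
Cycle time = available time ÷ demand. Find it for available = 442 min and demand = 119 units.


Cycle time = available time / demand
= 442 / 119
= 3.71 min/unit


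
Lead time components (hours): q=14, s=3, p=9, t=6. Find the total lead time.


Lead time = queue + setup + processing + transit
= 14 + 3 + 9 + 6
= 32 hours


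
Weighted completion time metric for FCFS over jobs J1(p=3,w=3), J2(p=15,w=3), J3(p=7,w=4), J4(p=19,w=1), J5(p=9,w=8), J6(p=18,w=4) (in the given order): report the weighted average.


Completion times:
  J1: C=3, w×C=3×3=9
  J2: C=18, w×C=3×18=54
  J3: C=25, w×C=4×25=100
  J4: C=44, w×C=1×44=44
  J5: C=53, w×C=8×53=424
  J6: C=71, w×C=4×71=284
Sum w×C = 915
Sum w = 23
Weighted avg = 915/23
= 39.78


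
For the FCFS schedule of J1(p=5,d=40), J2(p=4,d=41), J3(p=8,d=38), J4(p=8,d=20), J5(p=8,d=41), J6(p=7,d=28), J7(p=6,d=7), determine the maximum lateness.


Lateness per job (L = C - d):
  J1: C=5, d=40, L=-35
  J2: C=9, d=41, L=-32
  J3: C=17, d=38, L=-21
  J4: C=25, d=20, L=5
  J5: C=33, d=41, L=-8
  J6: C=40, d=28, L=12
  J7: C=46, d=7, L=39
Lmax = max(-35, -32, -21, 5, -8, 12, 39)
= 39


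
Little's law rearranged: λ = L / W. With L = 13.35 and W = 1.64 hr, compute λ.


Little's law: L = λW → λ = L / W
= 13.35 / 1.64
= 8.14 per hour


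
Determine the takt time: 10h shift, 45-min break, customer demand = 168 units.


Available = 10×60 - 45 = 555 min
Takt time = 555 / 168
= 3.30 min/unit


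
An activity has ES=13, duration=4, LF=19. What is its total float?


EF = ES + duration = 13 + 4 = 17
LS = LF - duration = 19 - 4 = 15
Total Float = LF - EF = 19 - 17
(or LS - ES = 15 - 13)
= 2


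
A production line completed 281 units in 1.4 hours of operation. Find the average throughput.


Throughput = units / time
= 281 / 1.4
= 200.7 units/hour


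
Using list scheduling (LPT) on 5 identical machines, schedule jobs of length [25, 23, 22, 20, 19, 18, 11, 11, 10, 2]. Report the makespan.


Jobs (LPT sorted): [25, 23, 22, 20, 19, 18, 11, 11, 10, 2]
Machines: 5
  J=25 → Machine 1 (load: 0+25=25)
  J=23 → Machine 2 (load: 0+23=23)
  J=22 → Machine 3 (load: 0+22=22)
  J=20 → Machine 4 (load: 0+20=20)
  J=19 → Machine 5 (load: 0+19=19)
  J=18 → Machine 5 (load: 19+18=37)
  J=11 → Machine 4 (load: 20+11=31)
  J=11 → Machine 3 (load: 22+11=33)
  J=10 → Machine 2 (load: 23+10=33)
  J=2 → Machine 1 (load: 25+2=27)
Machine loads: [27, 33, 33, 31, 37]
Makespan = max = 37 time units


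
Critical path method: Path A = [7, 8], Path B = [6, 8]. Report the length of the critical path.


Path A: 7 + 8 = 15
Path B: 6 + 8 = 14
Critical path = longest = max(15, 14)
= 15 (Path A)


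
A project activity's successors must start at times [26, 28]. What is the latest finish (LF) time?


LF = min of all successor start times
Successors start at: [26, 28]
LF = min(26, 28)
= 26


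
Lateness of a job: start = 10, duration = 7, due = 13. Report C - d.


Completion = 10 + 7 = 17
Lateness = C - d = 17 - 13
= 4


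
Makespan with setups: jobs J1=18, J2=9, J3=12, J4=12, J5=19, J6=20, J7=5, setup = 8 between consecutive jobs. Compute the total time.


Makespan = Σ processing + (n-1) × setup
= (18 + 9 + 12 + 12 + 19 + 20 + 5) + (7-1)×8
= 95 + 48
= 143 time units


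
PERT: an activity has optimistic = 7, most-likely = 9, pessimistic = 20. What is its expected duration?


te = (o + 4m + p) / 6
= (7 + 4×9 + 20) / 6
= (7 + 36 + 20) / 6
= 63 / 6
= 10.50


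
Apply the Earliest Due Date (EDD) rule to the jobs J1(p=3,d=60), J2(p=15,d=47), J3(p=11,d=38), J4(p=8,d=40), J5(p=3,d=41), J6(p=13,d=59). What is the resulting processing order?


EDD: sort by earliest due date
  J3: d=38, p=11
  J4: d=40, p=8
  J5: d=41, p=3
  J2: d=47, p=15
  J6: d=59, p=13
  J1: d=60, p=3
Order: J3 → J4 → J5 → J2 → J6 → J1


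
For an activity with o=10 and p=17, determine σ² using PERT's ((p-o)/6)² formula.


σ² = ((p - o) / 6)² = (p - o)² / 36
= (17 - 10)² / 36
= 7² / 36
= 49 / 36
= 1.3611


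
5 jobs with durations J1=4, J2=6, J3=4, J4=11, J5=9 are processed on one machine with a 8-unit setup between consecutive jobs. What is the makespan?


Makespan = Σ processing + (n-1) × setup
= (4 + 6 + 4 + 11 + 9) + (5-1)×8
= 34 + 32
= 66 time units


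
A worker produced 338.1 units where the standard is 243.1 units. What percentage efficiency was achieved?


Efficiency = (actual / standard) × 100
= (338.1 / 243.1) × 100
= 139.1%


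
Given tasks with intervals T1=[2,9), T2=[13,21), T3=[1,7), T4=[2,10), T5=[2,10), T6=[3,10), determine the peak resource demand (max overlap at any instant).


Check each time point for overlaps:
  t=3: 5 tasks active (T1, T3, T4, T5, T6)
Max concurrent = 5


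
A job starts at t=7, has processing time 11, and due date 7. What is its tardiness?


Completion = start + processing = 7 + 11 = 18
Tardiness = max(0, C - d) = max(0, 18 - 7)
= max(0, 11)
= 11


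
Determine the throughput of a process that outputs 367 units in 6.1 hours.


Throughput = units / time
= 367 / 6.1
= 60.2 units/hour


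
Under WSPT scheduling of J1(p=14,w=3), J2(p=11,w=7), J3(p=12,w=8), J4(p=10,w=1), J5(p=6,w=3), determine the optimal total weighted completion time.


WSPT order (by p/w): J3 → J2 → J5 → J1 → J4
  J3: C=12, w·C=8×12=96
  J2: C=23, w·C=7×23=161
  J5: C=29, w·C=3×29=87
  J1: C=43, w·C=3×43=129
  J4: C=53, w·C=1×53=53
Σ w·C = 526
= 526


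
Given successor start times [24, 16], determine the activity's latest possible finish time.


LF = min of all successor start times
Successors start at: [24, 16]
LF = min(24, 16)
= 16


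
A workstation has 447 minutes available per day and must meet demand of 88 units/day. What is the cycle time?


Cycle time = available time / demand
= 447 / 88
= 5.08 min/unit


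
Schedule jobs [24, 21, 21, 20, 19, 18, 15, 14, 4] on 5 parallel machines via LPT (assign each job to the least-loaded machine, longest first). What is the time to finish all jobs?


Jobs (LPT sorted): [24, 21, 21, 20, 19, 18, 15, 14, 4]
Machines: 5
  J=24 → Machine 1 (load: 0+24=24)
  J=21 → Machine 2 (load: 0+21=21)
  J=21 → Machine 3 (load: 0+21=21)
  J=20 → Machine 4 (load: 0+20=20)
  J=19 → Machine 5 (load: 0+19=19)
  J=18 → Machine 5 (load: 19+18=37)
  J=15 → Machine 4 (load: 20+15=35)
  J=14 → Machine 2 (load: 21+14=35)
  J=4 → Machine 3 (load: 21+4=25)
Machine loads: [24, 35, 25, 35, 37]
Makespan = max = 37 time units


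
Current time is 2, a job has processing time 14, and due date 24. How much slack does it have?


Slack = due - current_time - processing
= 24 - 2 - 14
= 8


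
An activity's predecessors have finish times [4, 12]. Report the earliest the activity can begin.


ES = max of all predecessor completion times
Predecessors: [4, 12]
ES = max(4, 12)
= 12


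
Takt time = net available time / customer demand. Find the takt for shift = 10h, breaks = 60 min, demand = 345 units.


Available = 10×60 - 60 = 540 min
Takt time = 540 / 345
= 1.57 min/unit


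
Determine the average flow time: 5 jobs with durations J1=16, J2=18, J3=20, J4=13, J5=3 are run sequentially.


Completion times:
  J1: completes at 16
  J2: completes at 34
  J3: completes at 54
  J4: completes at 67
  J5: completes at 70
Sum = 241
Average = 241/5
= 48.20


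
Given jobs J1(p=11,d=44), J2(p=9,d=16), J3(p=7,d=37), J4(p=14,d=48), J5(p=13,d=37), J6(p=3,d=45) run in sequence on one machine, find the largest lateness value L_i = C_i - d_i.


Lateness per job (L = C - d):
  J1: C=11, d=44, L=-33
  J2: C=20, d=16, L=4
  J3: C=27, d=37, L=-10
  J4: C=41, d=48, L=-7
  J5: C=54, d=37, L=17
  J6: C=57, d=45, L=12
Lmax = max(-33, 4, -10, -7, 17, 12)
= 17


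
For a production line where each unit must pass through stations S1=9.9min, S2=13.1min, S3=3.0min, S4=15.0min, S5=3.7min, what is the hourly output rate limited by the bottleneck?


Bottleneck = longest station time
Station times: [9.9, 13.1, 3.0, 15.0, 3.7]
Max = 15.0 min
Rate = 60 / 15.0
= 4.00 units/hour (bottleneck: 15.0min)


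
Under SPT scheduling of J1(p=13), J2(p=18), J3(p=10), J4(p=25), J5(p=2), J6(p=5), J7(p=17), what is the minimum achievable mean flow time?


SPT order: J5 → J6 → J3 → J1 → J7 → J2 → J4
Completion times:
  J5: C=2
  J6: C=7
  J3: C=17
  J1: C=30
  J7: C=47
  J2: C=65
  J4: C=90
Sum = 258, n = 7
Mean flow = 258/7
= 36.86


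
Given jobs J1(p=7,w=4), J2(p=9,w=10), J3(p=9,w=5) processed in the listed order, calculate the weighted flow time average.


Completion times:
  J1: C=7, w×C=4×7=28
  J2: C=16, w×C=10×16=160
  J3: C=25, w×C=5×25=125
Sum w×C = 313
Sum w = 19
Weighted avg = 313/19
= 16.47


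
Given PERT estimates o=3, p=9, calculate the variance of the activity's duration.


σ² = ((p - o) / 6)² = (p - o)² / 36
= (9 - 3)² / 36
= 6² / 36
= 36 / 36
= 1.0000


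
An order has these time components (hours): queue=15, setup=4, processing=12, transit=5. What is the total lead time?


Lead time = queue + setup + processing + transit
= 15 + 4 + 12 + 5
= 36 hours


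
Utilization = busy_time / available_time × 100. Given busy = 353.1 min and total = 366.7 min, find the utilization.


Utilization = busy / total × 100
= 353.1 / 366.7 × 100
= 96.3%


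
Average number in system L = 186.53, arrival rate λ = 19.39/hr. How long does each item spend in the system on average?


Little's law: L = λW → W = L / λ
= 186.53 / 19.39
= 9.62 hours


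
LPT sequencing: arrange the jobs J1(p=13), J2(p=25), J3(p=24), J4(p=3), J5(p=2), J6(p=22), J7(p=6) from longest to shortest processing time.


LPT: sort by longest processing time first
  J2: p=25
  J3: p=24
  J6: p=22
  J1: p=13
  J7: p=6
  J4: p=3
  J5: p=2
Order: J2 → J3 → J6 → J1 → J7 → J4 → J5


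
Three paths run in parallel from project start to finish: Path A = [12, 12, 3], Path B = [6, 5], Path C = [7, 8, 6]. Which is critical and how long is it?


Path A: 12 + 12 + 3 = 27
Path B: 6 + 5 = 11
Path C: 7 + 8 + 6 = 21
Critical path = longest = max(27, 11, 21)
= 27 (Path A)


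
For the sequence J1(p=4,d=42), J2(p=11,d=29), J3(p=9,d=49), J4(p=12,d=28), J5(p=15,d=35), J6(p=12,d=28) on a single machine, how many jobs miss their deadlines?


Completion vs due date:
  J1: C=4, d=42 → on time
  J2: C=15, d=29 → on time
  J3: C=24, d=49 → on time
  J4: C=36, d=28 → TARDY
  J5: C=51, d=35 → TARDY
  J6: C=63, d=28 → TARDY
Tardy jobs: J4, J5, J6
Count = 3


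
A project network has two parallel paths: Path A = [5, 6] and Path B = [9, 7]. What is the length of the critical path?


Path A: 5 + 6 = 11
Path B: 9 + 7 = 16
Critical path = longest = max(11, 16)
= 16 (Path B)


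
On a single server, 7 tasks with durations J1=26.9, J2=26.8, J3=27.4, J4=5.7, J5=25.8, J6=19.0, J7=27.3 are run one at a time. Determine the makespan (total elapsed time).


Sequential makespan: sum all processing times
= 26.9 + 26.8 + 27.4 + 5.7 + 25.8 + 19.0 + 27.3
= 158.9 time units


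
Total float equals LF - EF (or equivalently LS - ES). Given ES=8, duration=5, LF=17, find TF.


EF = ES + duration = 8 + 5 = 13
LS = LF - duration = 17 - 5 = 12
Total Float = LF - EF = 17 - 13
(or LS - ES = 12 - 8)
= 4


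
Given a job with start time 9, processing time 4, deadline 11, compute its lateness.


Completion = 9 + 4 = 13
Lateness = C - d = 13 - 11
= 2


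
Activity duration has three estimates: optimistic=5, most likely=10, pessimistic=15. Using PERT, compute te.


te = (o + 4m + p) / 6
= (5 + 4×10 + 15) / 6
= (5 + 40 + 15) / 6
= 60 / 6
= 10.00


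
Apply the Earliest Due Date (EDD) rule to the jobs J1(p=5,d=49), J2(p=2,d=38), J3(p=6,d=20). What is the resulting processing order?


EDD: sort by earliest due date
  J3: d=20, p=6
  J2: d=38, p=2
  J1: d=49, p=5
Order: J3 → J2 → J1


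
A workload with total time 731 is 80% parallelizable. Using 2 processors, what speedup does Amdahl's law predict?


Amdahl's law: T_p = T × ((1-p) + p/N)
= 731 × ((1-0.8) + 0.8/2)
= 731 × (0.20 + 0.4000)
= 731 × 0.6000
= 438.60
Speedup = 731/438.60
= 1.67×


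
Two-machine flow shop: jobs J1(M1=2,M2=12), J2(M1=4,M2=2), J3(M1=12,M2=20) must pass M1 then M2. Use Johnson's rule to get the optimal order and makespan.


Johnson's rule:
Group 1 (M1≤M2, sort by M1): ['J1', 'J3']
Group 2 (M1>M2, sort desc M2): ['J2']
Sequence: J1 → J3 → J2
Makespan calculation:
  J1: M1 done=2, M2 done=14
  J3: M1 done=14, M2 done=34
  J2: M1 done=18, M2 done=36
= Sequence: J1 → J3 → J2, Makespan: 36


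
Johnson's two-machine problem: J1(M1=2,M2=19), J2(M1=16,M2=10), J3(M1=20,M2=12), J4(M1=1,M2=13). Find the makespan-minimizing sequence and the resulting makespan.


Johnson's rule:
Group 1 (M1≤M2, sort by M1): ['J4', 'J1']
Group 2 (M1>M2, sort desc M2): ['J3', 'J2']
Sequence: J4 → J1 → J3 → J2
Makespan calculation:
  J4: M1 done=1, M2 done=14
  J1: M1 done=3, M2 done=33
  J3: M1 done=23, M2 done=45
  J2: M1 done=39, M2 done=55
= Sequence: J4 → J1 → J3 → J2, Makespan: 55


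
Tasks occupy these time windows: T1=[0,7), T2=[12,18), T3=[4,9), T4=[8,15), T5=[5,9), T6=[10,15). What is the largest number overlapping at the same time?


Check each time point for overlaps:
  t=5: 3 tasks active (T1, T3, T5)
Max concurrent = 3


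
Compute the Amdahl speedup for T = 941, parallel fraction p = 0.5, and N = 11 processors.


Amdahl's law: T_p = T × ((1-p) + p/N)
= 941 × ((1-0.5) + 0.5/11)
= 941 × (0.50 + 0.0455)
= 941 × 0.5455
= 513.27
Speedup = 941/513.27
= 1.83×


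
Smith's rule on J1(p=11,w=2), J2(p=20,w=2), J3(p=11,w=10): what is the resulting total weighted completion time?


WSPT order (by p/w): J3 → J1 → J2
  J3: C=11, w·C=10×11=110
  J1: C=22, w·C=2×22=44
  J2: C=42, w·C=2×42=84
Σ w·C = 238
= 238


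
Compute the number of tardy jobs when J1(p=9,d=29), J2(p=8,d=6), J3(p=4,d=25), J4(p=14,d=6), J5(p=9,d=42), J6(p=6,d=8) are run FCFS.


Completion vs due date:
  J1: C=9, d=29 → on time
  J2: C=17, d=6 → TARDY
  J3: C=21, d=25 → on time
  J4: C=35, d=6 → TARDY
  J5: C=44, d=42 → TARDY
  J6: C=50, d=8 → TARDY
Tardy jobs: J2, J4, J5, J6
Count = 4


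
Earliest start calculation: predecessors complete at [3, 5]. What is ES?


ES = max of all predecessor completion times
Predecessors: [3, 5]
ES = max(3, 5)
= 5


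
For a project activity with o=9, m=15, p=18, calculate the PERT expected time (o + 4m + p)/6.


te = (o + 4m + p) / 6
= (9 + 4×15 + 18) / 6
= (9 + 60 + 18) / 6
= 87 / 6
= 14.50


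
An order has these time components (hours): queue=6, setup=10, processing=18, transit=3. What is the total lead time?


Lead time = queue + setup + processing + transit
= 6 + 10 + 18 + 3
= 37 hours


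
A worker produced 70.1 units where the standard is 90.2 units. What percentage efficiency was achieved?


Efficiency = (actual / standard) × 100
= (70.1 / 90.2) × 100
= 77.7%


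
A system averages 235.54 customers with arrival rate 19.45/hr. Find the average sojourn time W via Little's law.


Little's law: L = λW → W = L / λ
= 235.54 / 19.45
= 12.11 hours


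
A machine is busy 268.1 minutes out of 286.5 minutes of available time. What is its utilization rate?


Utilization = busy / total × 100
= 268.1 / 286.5 × 100
= 93.6%


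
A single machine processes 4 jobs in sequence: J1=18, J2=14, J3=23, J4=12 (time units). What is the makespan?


Sequential makespan: sum all processing times
= 18 + 14 + 23 + 12
= 67 time units


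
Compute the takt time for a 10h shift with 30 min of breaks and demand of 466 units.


Available = 10×60 - 30 = 570 min
Takt time = 570 / 466
= 1.22 min/unit


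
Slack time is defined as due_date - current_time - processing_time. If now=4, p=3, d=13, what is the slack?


Slack = due - current_time - processing
= 13 - 4 - 3
= 6


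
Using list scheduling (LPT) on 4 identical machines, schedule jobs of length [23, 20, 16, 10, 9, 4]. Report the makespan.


Jobs (LPT sorted): [23, 20, 16, 10, 9, 4]
Machines: 4
  J=23 → Machine 1 (load: 0+23=23)
  J=20 → Machine 2 (load: 0+20=20)
  J=16 → Machine 3 (load: 0+16=16)
  J=10 → Machine 4 (load: 0+10=10)
  J=9 → Machine 4 (load: 10+9=19)
  J=4 → Machine 3 (load: 16+4=20)
Machine loads: [23, 20, 20, 19]
Makespan = max = 23 time units


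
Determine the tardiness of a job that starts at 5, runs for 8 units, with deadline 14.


Completion = start + processing = 5 + 8 = 13
Tardiness = max(0, C - d) = max(0, 13 - 14)
= max(0, -1)
= 0


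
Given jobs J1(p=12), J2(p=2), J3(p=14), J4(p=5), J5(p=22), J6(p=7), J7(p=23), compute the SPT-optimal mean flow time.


SPT order: J2 → J4 → J6 → J1 → J3 → J5 → J7
Completion times:
  J2: C=2
  J4: C=7
  J6: C=14
  J1: C=26
  J3: C=40
  J5: C=62
  J7: C=85
Sum = 236, n = 7
Mean flow = 236/7
= 33.71


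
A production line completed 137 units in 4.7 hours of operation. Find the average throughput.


Throughput = units / time
= 137 / 4.7
= 29.1 units/hour


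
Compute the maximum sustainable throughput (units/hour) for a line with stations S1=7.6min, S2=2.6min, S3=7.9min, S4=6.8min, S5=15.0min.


Bottleneck = longest station time
Station times: [7.6, 2.6, 7.9, 6.8, 15.0]
Max = 15.0 min
Rate = 60 / 15.0
= 4.00 units/hour (bottleneck: 15.0min)


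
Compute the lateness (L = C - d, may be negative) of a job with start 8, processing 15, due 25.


Completion = 8 + 15 = 23
Lateness = C - d = 23 - 25
= -2


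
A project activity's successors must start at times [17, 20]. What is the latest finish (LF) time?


LF = min of all successor start times
Successors start at: [17, 20]
LF = min(17, 20)
= 17


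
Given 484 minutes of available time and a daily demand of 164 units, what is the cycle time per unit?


Cycle time = available time / demand
= 484 / 164
= 2.95 min/unit


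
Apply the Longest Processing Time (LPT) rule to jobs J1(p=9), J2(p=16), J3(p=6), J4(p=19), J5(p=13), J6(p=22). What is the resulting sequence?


LPT: sort by longest processing time first
  J6: p=22
  J4: p=19
  J2: p=16
  J5: p=13
  J1: p=9
  J3: p=6
Order: J6 → J4 → J2 → J5 → J1 → J3


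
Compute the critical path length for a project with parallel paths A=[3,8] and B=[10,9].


Path A: 3 + 8 = 11
Path B: 10 + 9 = 19
Critical path = longest = max(11, 19)
= 19 (Path B)


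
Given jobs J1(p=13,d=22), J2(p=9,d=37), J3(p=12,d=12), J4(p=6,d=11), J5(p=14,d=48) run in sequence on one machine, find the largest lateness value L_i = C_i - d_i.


Lateness per job (L = C - d):
  J1: C=13, d=22, L=-9
  J2: C=22, d=37, L=-15
  J3: C=34, d=12, L=22
  J4: C=40, d=11, L=29
  J5: C=54, d=48, L=6
Lmax = max(-9, -15, 22, 29, 6)
= 29


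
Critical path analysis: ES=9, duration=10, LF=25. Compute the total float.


EF = ES + duration = 9 + 10 = 19
LS = LF - duration = 25 - 10 = 15
Total Float = LF - EF = 25 - 19
(or LS - ES = 15 - 9)
= 6


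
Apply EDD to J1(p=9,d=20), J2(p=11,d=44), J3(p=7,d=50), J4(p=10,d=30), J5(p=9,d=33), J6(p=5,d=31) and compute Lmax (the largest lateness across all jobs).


EDD order: J1 → J4 → J6 → J5 → J2 → J3
Completion and lateness:
  J1: C=9, d=20, L=9-20=-11
  J4: C=19, d=30, L=19-30=-11
  J6: C=24, d=31, L=24-31=-7
  J5: C=33, d=33, L=33-33=0
  J2: C=44, d=44, L=44-44=0
  J3: C=51, d=50, L=51-50=1
Lmax = max(-11, -11, -7, 0, 0, 1)
= 1


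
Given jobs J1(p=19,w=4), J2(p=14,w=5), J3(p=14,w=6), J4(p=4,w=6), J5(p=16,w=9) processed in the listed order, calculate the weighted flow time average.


Completion times:
  J1: C=19, w×C=4×19=76
  J2: C=33, w×C=5×33=165
  J3: C=47, w×C=6×47=282
  J4: C=51, w×C=6×51=306
  J5: C=67, w×C=9×67=603
Sum w×C = 1432
Sum w = 30
Weighted avg = 1432/30
= 47.73


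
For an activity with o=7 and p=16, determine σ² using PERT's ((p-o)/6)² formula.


σ² = ((p - o) / 6)² = (p - o)² / 36
= (16 - 7)² / 36
= 9² / 36
= 81 / 36
= 2.2500


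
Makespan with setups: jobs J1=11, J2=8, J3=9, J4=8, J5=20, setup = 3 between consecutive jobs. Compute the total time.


Makespan = Σ processing + (n-1) × setup
= (11 + 8 + 9 + 8 + 20) + (5-1)×3
= 56 + 12
= 68 time units


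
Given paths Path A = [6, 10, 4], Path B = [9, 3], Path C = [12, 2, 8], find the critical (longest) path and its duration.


Path A: 6 + 10 + 4 = 20
Path B: 9 + 3 = 12
Path C: 12 + 2 + 8 = 22
Critical path = longest = max(20, 12, 22)
= 22 (Path C)


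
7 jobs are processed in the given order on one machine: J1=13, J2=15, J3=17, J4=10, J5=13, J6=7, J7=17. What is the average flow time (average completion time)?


Completion times:
  J1: completes at 13
  J2: completes at 28
  J3: completes at 45
  J4: completes at 55
  J5: completes at 68
  J6: completes at 75
  J7: completes at 92
Sum = 376
Average = 376/7
= 53.71


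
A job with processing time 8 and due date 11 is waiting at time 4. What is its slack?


Slack = due - current_time - processing
= 11 - 4 - 8
= -1


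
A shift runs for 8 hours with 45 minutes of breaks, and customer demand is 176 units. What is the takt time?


Available = 8×60 - 45 = 435 min
Takt time = 435 / 176
= 2.47 min/unit


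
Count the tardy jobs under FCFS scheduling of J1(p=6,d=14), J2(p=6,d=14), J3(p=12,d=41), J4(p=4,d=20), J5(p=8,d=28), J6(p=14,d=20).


Completion vs due date:
  J1: C=6, d=14 → on time
  J2: C=12, d=14 → on time
  J3: C=24, d=41 → on time
  J4: C=28, d=20 → TARDY
  J5: C=36, d=28 → TARDY
  J6: C=50, d=20 → TARDY
Tardy jobs: J4, J5, J6
Count = 3


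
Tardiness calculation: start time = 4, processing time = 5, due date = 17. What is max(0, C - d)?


Completion = start + processing = 4 + 5 = 9
Tardiness = max(0, C - d) = max(0, 9 - 17)
= max(0, -8)
= 0


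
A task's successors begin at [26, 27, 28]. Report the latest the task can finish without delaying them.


LF = min of all successor start times
Successors start at: [26, 27, 28]
LF = min(26, 27, 28)
= 26


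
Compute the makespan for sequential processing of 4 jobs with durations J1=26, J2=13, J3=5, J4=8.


Sequential makespan: sum all processing times
= 26 + 13 + 5 + 8
= 52 time units


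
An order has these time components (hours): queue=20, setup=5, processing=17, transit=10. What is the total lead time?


Lead time = queue + setup + processing + transit
= 20 + 5 + 17 + 10
= 52 hours


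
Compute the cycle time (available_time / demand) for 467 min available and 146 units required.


Cycle time = available time / demand
= 467 / 146
= 3.20 min/unit


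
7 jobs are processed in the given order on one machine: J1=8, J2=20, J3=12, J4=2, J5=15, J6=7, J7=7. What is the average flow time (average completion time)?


Completion times:
  J1: completes at 8
  J2: completes at 28
  J3: completes at 40
  J4: completes at 42
  J5: completes at 57
  J6: completes at 64
  J7: completes at 71
Sum = 310
Average = 310/7
= 44.29


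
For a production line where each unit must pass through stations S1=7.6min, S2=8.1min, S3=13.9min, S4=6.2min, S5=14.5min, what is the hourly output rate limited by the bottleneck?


Bottleneck = longest station time
Station times: [7.6, 8.1, 13.9, 6.2, 14.5]
Max = 14.5 min
Rate = 60 / 14.5
= 4.14 units/hour (bottleneck: 14.5min)


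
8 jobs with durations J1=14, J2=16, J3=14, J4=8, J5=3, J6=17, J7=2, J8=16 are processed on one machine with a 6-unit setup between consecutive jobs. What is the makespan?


Makespan = Σ processing + (n-1) × setup
= (14 + 16 + 14 + 8 + 3 + 17 + 2 + 16) + (8-1)×6
= 90 + 42
= 132 time units


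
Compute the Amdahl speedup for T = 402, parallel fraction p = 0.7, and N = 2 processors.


Amdahl's law: T_p = T × ((1-p) + p/N)
= 402 × ((1-0.7) + 0.7/2)
= 402 × (0.30 + 0.3500)
= 402 × 0.6500
= 261.30
Speedup = 402/261.30
= 1.54×


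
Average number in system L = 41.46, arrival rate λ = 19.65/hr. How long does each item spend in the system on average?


Little's law: L = λW → W = L / λ
= 41.46 / 19.65
= 2.11 hours


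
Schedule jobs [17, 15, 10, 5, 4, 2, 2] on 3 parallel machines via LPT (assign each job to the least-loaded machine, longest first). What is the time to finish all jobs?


Jobs (LPT sorted): [17, 15, 10, 5, 4, 2, 2]
Machines: 3
  J=17 → Machine 1 (load: 0+17=17)
  J=15 → Machine 2 (load: 0+15=15)
  J=10 → Machine 3 (load: 0+10=10)
  J=5 → Machine 3 (load: 10+5=15)
  J=4 → Machine 2 (load: 15+4=19)
  J=2 → Machine 3 (load: 15+2=17)
  J=2 → Machine 1 (load: 17+2=19)
Machine loads: [19, 19, 17]
Makespan = max = 19 time units


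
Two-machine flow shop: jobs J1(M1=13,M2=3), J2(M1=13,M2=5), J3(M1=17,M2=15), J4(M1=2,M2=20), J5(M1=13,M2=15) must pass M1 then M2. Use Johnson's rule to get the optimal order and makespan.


Johnson's rule:
Group 1 (M1≤M2, sort by M1): ['J4', 'J5']
Group 2 (M1>M2, sort desc M2): ['J3', 'J2', 'J1']
Sequence: J4 → J5 → J3 → J2 → J1
Makespan calculation:
  J4: M1 done=2, M2 done=22
  J5: M1 done=15, M2 done=37
  J3: M1 done=32, M2 done=52
  J2: M1 done=45, M2 done=57
  J1: M1 done=58, M2 done=61
= Sequence: J4 → J5 → J3 → J2 → J1, Makespan: 61


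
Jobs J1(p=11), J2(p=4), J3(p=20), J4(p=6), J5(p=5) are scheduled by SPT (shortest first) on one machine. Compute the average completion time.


SPT order: J2 → J5 → J4 → J1 → J3
Completion times:
  J2: C=4
  J5: C=9
  J4: C=15
  J1: C=26
  J3: C=46
Sum = 100, n = 5
Mean flow = 100/5
= 20.00


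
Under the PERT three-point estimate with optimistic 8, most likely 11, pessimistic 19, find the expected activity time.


te = (o + 4m + p) / 6
= (8 + 4×11 + 19) / 6
= (8 + 44 + 19) / 6
= 71 / 6
= 11.83


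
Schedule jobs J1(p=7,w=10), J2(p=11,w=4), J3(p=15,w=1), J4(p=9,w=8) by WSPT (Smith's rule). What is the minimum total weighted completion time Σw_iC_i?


WSPT order (by p/w): J1 → J4 → J2 → J3
  J1: C=7, w·C=10×7=70
  J4: C=16, w·C=8×16=128
  J2: C=27, w·C=4×27=108
  J3: C=42, w·C=1×42=42
Σ w·C = 348
= 348


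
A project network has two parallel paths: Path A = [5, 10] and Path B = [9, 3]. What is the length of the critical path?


Path A: 5 + 10 = 15
Path B: 9 + 3 = 12
Critical path = longest = max(15, 12)
= 15 (Path A)


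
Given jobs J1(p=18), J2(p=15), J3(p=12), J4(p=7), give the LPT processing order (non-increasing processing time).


LPT: sort by longest processing time first
  J1: p=18
  J2: p=15
  J3: p=12
  J4: p=7
Order: J1 → J2 → J3 → J4


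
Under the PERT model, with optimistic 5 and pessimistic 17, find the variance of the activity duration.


σ² = ((p - o) / 6)² = (p - o)² / 36
= (17 - 5)² / 36
= 12² / 36
= 144 / 36
= 4.0000


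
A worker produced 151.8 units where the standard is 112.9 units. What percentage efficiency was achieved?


Efficiency = (actual / standard) × 100
= (151.8 / 112.9) × 100
= 134.5%


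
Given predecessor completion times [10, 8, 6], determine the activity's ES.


ES = max of all predecessor completion times
Predecessors: [10, 8, 6]
ES = max(10, 8, 6)
= 10


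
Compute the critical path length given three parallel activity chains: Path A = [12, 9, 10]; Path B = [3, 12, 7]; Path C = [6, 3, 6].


Path A: 12 + 9 + 10 = 31
Path B: 3 + 12 + 7 = 22
Path C: 6 + 3 + 6 = 15
Critical path = longest = max(31, 22, 15)
= 31 (Path A)


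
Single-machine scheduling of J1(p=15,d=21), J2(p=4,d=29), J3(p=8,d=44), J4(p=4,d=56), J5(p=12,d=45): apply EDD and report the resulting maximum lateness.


EDD order: J1 → J2 → J3 → J5 → J4
Completion and lateness:
  J1: C=15, d=21, L=15-21=-6
  J2: C=19, d=29, L=19-29=-10
  J3: C=27, d=44, L=27-44=-17
  J5: C=39, d=45, L=39-45=-6
  J4: C=43, d=56, L=43-56=-13
Lmax = max(-6, -10, -17, -6, -13)
= -6


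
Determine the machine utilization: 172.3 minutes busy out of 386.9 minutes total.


Utilization = busy / total × 100
= 172.3 / 386.9 × 100
= 44.5%


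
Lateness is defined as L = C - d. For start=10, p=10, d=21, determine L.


Completion = 10 + 10 = 20
Lateness = C - d = 20 - 21
= -1


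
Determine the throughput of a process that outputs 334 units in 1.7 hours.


Throughput = units / time
= 334 / 1.7
= 196.5 units/hour


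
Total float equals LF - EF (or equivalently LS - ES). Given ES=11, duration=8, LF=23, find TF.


EF = ES + duration = 11 + 8 = 19
LS = LF - duration = 23 - 8 = 15
Total Float = LF - EF = 23 - 19
(or LS - ES = 15 - 11)
= 4


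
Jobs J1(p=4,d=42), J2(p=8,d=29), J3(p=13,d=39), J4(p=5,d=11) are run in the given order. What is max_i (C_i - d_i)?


Lateness per job (L = C - d):
  J1: C=4, d=42, L=-38
  J2: C=12, d=29, L=-17
  J3: C=25, d=39, L=-14
  J4: C=30, d=11, L=19
Lmax = max(-38, -17, -14, 19)
= 19


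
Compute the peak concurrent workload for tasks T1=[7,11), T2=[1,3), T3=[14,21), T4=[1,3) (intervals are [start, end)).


Check each time point for overlaps:
  t=1: 2 tasks active (T2, T4)
Max concurrent = 2


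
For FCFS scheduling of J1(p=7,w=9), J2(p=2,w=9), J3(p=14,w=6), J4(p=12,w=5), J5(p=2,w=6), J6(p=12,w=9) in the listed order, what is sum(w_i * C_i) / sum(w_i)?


Completion times:
  J1: C=7, w×C=9×7=63
  J2: C=9, w×C=9×9=81
  J3: C=23, w×C=6×23=138
  J4: C=35, w×C=5×35=175
  J5: C=37, w×C=6×37=222
  J6: C=49, w×C=9×49=441
Sum w×C = 1120
Sum w = 44
Weighted avg = 1120/44
= 25.45


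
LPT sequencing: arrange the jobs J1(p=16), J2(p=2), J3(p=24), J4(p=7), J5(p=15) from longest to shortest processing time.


LPT: sort by longest processing time first
  J3: p=24
  J1: p=16
  J5: p=15
  J4: p=7
  J2: p=2
Order: J3 → J1 → J5 → J4 → J2


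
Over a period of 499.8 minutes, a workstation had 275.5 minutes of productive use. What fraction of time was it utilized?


Utilization = busy / total × 100
= 275.5 / 499.8 × 100
= 55.1%


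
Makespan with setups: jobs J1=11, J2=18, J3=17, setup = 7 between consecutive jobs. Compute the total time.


Makespan = Σ processing + (n-1) × setup
= (11 + 18 + 17) + (3-1)×7
= 46 + 14
= 60 time units


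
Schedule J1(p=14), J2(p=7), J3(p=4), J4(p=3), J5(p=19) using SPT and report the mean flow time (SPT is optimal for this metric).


SPT order: J4 → J3 → J2 → J1 → J5
Completion times:
  J4: C=3
  J3: C=7
  J2: C=14
  J1: C=28
  J5: C=47
Sum = 99, n = 5
Mean flow = 99/5
= 19.80


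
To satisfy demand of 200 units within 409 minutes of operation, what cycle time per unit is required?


Cycle time = available time / demand
= 409 / 200
= 2.04 min/unit


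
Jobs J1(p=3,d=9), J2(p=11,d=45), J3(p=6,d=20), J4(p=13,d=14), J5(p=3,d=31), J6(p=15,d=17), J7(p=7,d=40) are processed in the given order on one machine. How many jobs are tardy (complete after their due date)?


Completion vs due date:
  J1: C=3, d=9 → on time
  J2: C=14, d=45 → on time
  J3: C=20, d=20 → on time
  J4: C=33, d=14 → TARDY
  J5: C=36, d=31 → TARDY
  J6: C=51, d=17 → TARDY
  J7: C=58, d=40 → TARDY
Tardy jobs: J4, J5, J6, J7
Count = 4


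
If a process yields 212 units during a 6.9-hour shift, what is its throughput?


Throughput = units / time
= 212 / 6.9
= 30.7 units/hour


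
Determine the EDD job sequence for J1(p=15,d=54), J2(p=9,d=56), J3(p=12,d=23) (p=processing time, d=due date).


EDD: sort by earliest due date
  J3: d=23, p=12
  J1: d=54, p=15
  J2: d=56, p=9
Order: J3 → J1 → J2


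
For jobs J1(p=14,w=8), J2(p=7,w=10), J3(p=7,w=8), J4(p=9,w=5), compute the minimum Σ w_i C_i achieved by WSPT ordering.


WSPT order (by p/w): J2 → J3 → J1 → J4
  J2: C=7, w·C=10×7=70
  J3: C=14, w·C=8×14=112
  J1: C=28, w·C=8×28=224
  J4: C=37, w·C=5×37=185
Σ w·C = 591
= 591


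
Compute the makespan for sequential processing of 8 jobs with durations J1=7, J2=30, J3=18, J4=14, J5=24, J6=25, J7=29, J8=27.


Sequential makespan: sum all processing times
= 7 + 30 + 18 + 14 + 24 + 25 + 29 + 27
= 174 time units


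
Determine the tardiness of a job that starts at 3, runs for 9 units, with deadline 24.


Completion = start + processing = 3 + 9 = 12
Tardiness = max(0, C - d) = max(0, 12 - 24)
= max(0, -12)
= 0


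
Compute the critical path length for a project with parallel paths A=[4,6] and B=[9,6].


Path A: 4 + 6 = 10
Path B: 9 + 6 = 15
Critical path = longest = max(10, 15)
= 15 (Path B)


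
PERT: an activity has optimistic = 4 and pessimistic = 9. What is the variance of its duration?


σ² = ((p - o) / 6)² = (p - o)² / 36
= (9 - 4)² / 36
= 5² / 36
= 25 / 36
= 0.6944


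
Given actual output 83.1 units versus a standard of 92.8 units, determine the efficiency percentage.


Efficiency = (actual / standard) × 100
= (83.1 / 92.8) × 100
= 89.5%


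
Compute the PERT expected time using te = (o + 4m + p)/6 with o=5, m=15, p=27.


te = (o + 4m + p) / 6
= (5 + 4×15 + 27) / 6
= (5 + 60 + 27) / 6
= 92 / 6
= 15.33


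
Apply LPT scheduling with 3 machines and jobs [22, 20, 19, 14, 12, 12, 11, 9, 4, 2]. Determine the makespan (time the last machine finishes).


Jobs (LPT sorted): [22, 20, 19, 14, 12, 12, 11, 9, 4, 2]
Machines: 3
  J=22 → Machine 1 (load: 0+22=22)
  J=20 → Machine 2 (load: 0+20=20)
  J=19 → Machine 3 (load: 0+19=19)
  J=14 → Machine 3 (load: 19+14=33)
  J=12 → Machine 2 (load: 20+12=32)
  J=12 → Machine 1 (load: 22+12=34)
  J=11 → Machine 2 (load: 32+11=43)
  J=9 → Machine 3 (load: 33+9=42)
  J=4 → Machine 1 (load: 34+4=38)
  J=2 → Machine 1 (load: 38+2=40)
Machine loads: [40, 43, 42]
Makespan = max = 43 time units


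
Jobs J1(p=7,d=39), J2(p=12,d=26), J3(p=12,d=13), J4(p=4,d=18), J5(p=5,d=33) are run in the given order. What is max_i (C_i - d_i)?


Lateness per job (L = C - d):
  J1: C=7, d=39, L=-32
  J2: C=19, d=26, L=-7
  J3: C=31, d=13, L=18
  J4: C=35, d=18, L=17
  J5: C=40, d=33, L=7
Lmax = max(-32, -7, 18, 17, 7)
= 18


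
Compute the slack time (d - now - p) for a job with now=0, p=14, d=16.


Slack = due - current_time - processing
= 16 - 0 - 14
= 2


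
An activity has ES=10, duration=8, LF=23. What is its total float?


EF = ES + duration = 10 + 8 = 18
LS = LF - duration = 23 - 8 = 15
Total Float = LF - EF = 23 - 18
(or LS - ES = 15 - 10)
= 5


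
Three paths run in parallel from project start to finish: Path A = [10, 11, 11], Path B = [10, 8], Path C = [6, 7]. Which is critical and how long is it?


Path A: 10 + 11 + 11 = 32
Path B: 10 + 8 = 18
Path C: 6 + 7 = 13
Critical path = longest = max(32, 18, 13)
= 32 (Path A)


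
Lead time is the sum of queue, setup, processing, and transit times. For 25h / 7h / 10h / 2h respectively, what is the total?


Lead time = queue + setup + processing + transit
= 25 + 7 + 10 + 2
= 44 hours


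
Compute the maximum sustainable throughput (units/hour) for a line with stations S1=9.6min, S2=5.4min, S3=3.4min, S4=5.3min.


Bottleneck = longest station time
Station times: [9.6, 5.4, 3.4, 5.3]
Max = 9.6 min
Rate = 60 / 9.6
= 6.25 units/hour (bottleneck: 9.6min)


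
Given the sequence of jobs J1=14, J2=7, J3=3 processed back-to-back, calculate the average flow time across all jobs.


Completion times:
  J1: completes at 14
  J2: completes at 21
  J3: completes at 24
Sum = 59
Average = 59/3
= 19.67


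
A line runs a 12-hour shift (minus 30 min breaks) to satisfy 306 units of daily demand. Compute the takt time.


Available = 12×60 - 30 = 690 min
Takt time = 690 / 306
= 2.25 min/unit


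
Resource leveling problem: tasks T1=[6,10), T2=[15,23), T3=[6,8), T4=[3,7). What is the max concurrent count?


Check each time point for overlaps:
  t=6: 3 tasks active (T1, T3, T4)
Max concurrent = 3


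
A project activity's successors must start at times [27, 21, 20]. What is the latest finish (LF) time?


LF = min of all successor start times
Successors start at: [27, 21, 20]
LF = min(27, 21, 20)
= 20


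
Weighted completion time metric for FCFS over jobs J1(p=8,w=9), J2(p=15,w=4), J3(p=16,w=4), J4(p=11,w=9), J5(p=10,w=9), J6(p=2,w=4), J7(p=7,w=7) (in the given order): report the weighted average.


Completion times:
  J1: C=8, w×C=9×8=72
  J2: C=23, w×C=4×23=92
  J3: C=39, w×C=4×39=156
  J4: C=50, w×C=9×50=450
  J5: C=60, w×C=9×60=540
  J6: C=62, w×C=4×62=248
  J7: C=69, w×C=7×69=483
Sum w×C = 2041
Sum w = 46
Weighted avg = 2041/46
= 44.37


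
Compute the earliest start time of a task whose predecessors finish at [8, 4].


ES = max of all predecessor completion times
Predecessors: [8, 4]
ES = max(8, 4)
= 8


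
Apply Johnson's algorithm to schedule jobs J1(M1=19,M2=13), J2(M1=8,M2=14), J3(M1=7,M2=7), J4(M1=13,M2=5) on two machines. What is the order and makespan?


Johnson's rule:
Group 1 (M1≤M2, sort by M1): ['J3', 'J2']
Group 2 (M1>M2, sort desc M2): ['J1', 'J4']
Sequence: J3 → J2 → J1 → J4
Makespan calculation:
  J3: M1 done=7, M2 done=14
  J2: M1 done=15, M2 done=29
  J1: M1 done=34, M2 done=47
  J4: M1 done=47, M2 done=52
= Sequence: J3 → J2 → J1 → J4, Makespan: 52


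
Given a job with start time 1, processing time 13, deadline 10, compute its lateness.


Completion = 1 + 13 = 14
Lateness = C - d = 14 - 10
= 4


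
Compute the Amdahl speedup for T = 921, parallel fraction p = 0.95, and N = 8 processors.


Amdahl's law: T_p = T × ((1-p) + p/N)
= 921 × ((1-0.95) + 0.95/8)
= 921 × (0.05 + 0.1187)
= 921 × 0.1688
= 155.42
Speedup = 921/155.42
= 5.93×


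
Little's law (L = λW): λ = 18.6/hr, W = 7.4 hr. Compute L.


Little's law: L = λ × W
= 18.6 × 7.4
= 137.64


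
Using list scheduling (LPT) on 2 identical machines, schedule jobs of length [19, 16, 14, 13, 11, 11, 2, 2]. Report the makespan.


Jobs (LPT sorted): [19, 16, 14, 13, 11, 11, 2, 2]
Machines: 2
  J=19 → Machine 1 (load: 0+19=19)
  J=16 → Machine 2 (load: 0+16=16)
  J=14 → Machine 2 (load: 16+14=30)
  J=13 → Machine 1 (load: 19+13=32)
  J=11 → Machine 2 (load: 30+11=41)
  J=11 → Machine 1 (load: 32+11=43)
  J=2 → Machine 2 (load: 41+2=43)
  J=2 → Machine 1 (load: 43+2=45)
Machine loads: [45, 43]
Makespan = max = 45 time units


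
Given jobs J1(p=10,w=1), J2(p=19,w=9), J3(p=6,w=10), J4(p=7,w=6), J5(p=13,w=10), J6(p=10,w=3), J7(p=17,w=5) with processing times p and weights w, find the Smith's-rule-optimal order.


WSPT (Smith's rule): sort by p/w ascending
  J3: p/w = 6/10 = 0.600
  J4: p/w = 7/6 = 1.167
  J5: p/w = 13/10 = 1.300
  J2: p/w = 19/9 = 2.111
  J6: p/w = 10/3 = 3.333
  J7: p/w = 17/5 = 3.400
  J1: p/w = 10/1 = 10.000
Order: J3 → J4 → J5 → J2 → J6 → J7 → J1


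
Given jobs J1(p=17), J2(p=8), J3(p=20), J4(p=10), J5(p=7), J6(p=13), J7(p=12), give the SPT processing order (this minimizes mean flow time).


SPT: sort by shortest processing time
  J5: p=7
  J2: p=8
  J4: p=10
  J7: p=12
  J6: p=13
  J1: p=17
  J3: p=20
Order: J5 → J2 → J4 → J7 → J6 → J1 → J3


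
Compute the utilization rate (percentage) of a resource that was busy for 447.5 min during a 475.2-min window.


Utilization = busy / total × 100
= 447.5 / 475.2 × 100
= 94.2%


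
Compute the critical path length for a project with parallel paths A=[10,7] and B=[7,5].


Path A: 10 + 7 = 17
Path B: 7 + 5 = 12
Critical path = longest = max(17, 12)
= 17 (Path A)
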